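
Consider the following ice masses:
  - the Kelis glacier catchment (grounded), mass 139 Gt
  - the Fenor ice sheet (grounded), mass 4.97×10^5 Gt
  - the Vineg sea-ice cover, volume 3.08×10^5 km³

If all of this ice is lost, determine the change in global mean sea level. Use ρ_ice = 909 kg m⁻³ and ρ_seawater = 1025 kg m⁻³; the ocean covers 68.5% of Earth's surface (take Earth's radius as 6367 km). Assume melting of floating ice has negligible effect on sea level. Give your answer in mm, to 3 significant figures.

Kelis: 139 Gt = 1.390×10^14 kg; dividing by ρ_w = 1025 kg m⁻³ gives 1.356×10^11 m³ of water.
Fenor: 4.97×10^5 Gt = 4.970×10^17 kg; dividing by ρ_w = 1025 kg m⁻³ gives 4.849×10^14 m³ of water.
The Vineg sea-ice cover is floating and already displaces its own weight of water, so its melt adds essentially nothing to sea level.
Total added water ≈ 4.850×10^14 m³ over 3.49×10^14 m² → Δh = 1.39 m = 1390 mm.

≈ 1390 mm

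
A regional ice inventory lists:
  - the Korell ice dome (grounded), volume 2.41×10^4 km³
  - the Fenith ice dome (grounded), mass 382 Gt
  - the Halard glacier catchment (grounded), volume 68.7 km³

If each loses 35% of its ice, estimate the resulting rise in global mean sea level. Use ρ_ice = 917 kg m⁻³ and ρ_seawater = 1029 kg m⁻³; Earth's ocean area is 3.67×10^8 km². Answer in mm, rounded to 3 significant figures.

≈ 20.9 mm

Korell: 0.35 × 2.41×10^4 km³ × (917/1029) = 7517 km³ of water.
Fenith: 0.35 × 382 Gt = 1.337×10^14 kg; dividing by ρ_w = 1029 kg m⁻³ gives 1.299×10^11 m³ of water.
Halard: 0.35 × 68.7 km³ × (917/1029) = 21.43 km³ of water.
Total added water ≈ 7.668×10^12 m³ over 3.67×10^14 m² → Δh = 0.0209 m = 20.9 mm.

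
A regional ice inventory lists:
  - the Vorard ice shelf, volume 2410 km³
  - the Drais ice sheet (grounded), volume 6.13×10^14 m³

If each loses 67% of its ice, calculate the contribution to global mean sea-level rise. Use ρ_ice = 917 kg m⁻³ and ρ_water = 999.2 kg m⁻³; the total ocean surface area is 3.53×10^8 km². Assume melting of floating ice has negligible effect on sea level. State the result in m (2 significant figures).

≈ 1.1 m

The Vorard ice shelf is floating and already displaces its own weight of water, so its melt adds essentially nothing to sea level.
Drais: 0.67 × 6.13×10^14 m³ × (917/999.2) = 3.769×10^14 m³ of water.
Total added water ≈ 3.769×10^14 m³ over 3.53×10^14 m² → Δh = 1.07 m.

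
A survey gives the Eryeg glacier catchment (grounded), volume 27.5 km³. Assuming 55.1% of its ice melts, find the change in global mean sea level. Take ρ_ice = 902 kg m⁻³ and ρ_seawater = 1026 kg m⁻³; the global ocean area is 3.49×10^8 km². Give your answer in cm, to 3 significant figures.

≈ 3.82×10^-3 cm

Eryeg: 0.551 × 27.5 km³ × (902/1026) = 13.32 km³ of water.
Spread over 3.49×10^14 m² of ocean, Δh = 1.332×10^10 / 3.49×10^14 = 3.82×10^-5 m = 3.82×10^-3 cm.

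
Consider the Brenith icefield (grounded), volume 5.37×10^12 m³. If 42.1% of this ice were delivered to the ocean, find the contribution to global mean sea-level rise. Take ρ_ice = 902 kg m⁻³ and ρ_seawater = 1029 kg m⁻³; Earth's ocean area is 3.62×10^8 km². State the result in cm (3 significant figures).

Brenith: 0.421 × 5.37×10^12 m³ × (902/1029) = 1.982×10^12 m³ of water.
Spread over 3.62×10^14 m² of ocean, Δh = 1.982×10^12 / 3.62×10^14 = 5.47×10^-3 m = 0.547 cm.

≈ 0.547 cm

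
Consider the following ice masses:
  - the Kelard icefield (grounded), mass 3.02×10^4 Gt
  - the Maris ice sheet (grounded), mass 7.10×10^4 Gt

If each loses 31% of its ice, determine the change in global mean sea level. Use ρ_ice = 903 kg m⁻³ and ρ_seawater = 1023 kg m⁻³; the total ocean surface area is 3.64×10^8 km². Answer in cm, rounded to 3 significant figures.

≈ 8.42 cm

Kelard: 0.31 × 3.02×10^4 Gt = 9.362×10^15 kg; dividing by ρ_w = 1023 kg m⁻³ gives 9.152×10^12 m³ of water.
Maris: 0.31 × 7.10×10^4 Gt = 2.201×10^16 kg; dividing by ρ_w = 1023 kg m⁻³ gives 2.152×10^13 m³ of water.
Total added water ≈ 3.067×10^13 m³ over 3.64×10^14 m² → Δh = 0.0842 m = 8.42 cm.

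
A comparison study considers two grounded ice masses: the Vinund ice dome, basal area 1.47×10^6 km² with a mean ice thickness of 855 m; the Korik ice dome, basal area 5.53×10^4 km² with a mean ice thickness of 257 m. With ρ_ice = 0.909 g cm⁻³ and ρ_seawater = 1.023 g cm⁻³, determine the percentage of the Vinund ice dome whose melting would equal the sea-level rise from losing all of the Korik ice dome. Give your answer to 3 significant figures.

Equal sea-level rise means equal mass of meltwater, i.e. equal mass of ice lost.
Ice mass of Korik: 1.292×10^16 kg; ice mass of Vinund: 1.142×10^18 kg.
Fraction required = 1.292×10^16 / 1.142×10^18 = 0.0113 → 1.13 %.

≈ 1.13 %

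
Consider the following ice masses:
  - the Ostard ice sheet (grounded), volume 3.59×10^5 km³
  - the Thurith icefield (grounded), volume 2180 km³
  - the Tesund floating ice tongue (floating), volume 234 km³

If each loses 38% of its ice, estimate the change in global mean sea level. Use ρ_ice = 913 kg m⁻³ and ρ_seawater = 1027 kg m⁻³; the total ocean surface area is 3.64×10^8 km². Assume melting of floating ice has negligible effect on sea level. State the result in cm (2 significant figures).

≈ 34 cm

Ostard: 0.38 × 3.59×10^5 km³ × (913/1027) = 1.213×10^5 km³ of water.
Thurith: 0.38 × 2180 km³ × (913/1027) = 736.4 km³ of water.
The Tesund floating ice tongue is floating and already displaces its own weight of water, so its melt adds essentially nothing to sea level.
Total added water ≈ 1.220×10^14 m³ over 3.64×10^14 m² → Δh = 0.335 m = 34 cm.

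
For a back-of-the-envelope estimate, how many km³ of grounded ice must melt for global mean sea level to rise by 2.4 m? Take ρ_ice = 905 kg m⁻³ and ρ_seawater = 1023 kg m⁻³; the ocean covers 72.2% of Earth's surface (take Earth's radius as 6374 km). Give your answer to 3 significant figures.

Required water volume = Δh × A = 2.4 m × 3.69×10^14 m² = 8.847×10^14 m³ = 8.847×10^5 km³.
Ice volume = water volume × ρ_w/ρ_ice = 8.847×10^5 × 1023/905 = 1.00×10^6 km³.

≈ 1.00×10^6 km³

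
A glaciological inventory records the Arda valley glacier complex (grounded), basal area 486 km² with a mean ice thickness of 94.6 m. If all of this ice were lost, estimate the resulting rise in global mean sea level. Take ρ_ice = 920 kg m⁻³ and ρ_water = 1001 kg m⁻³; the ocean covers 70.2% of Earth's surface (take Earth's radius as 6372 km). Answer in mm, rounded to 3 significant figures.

Arda: ice volume = 486 km² × 94.6 m = 45.98 km³; 45.98 × (920/1001) = 42.26 km³ of water.
Spread over 3.58×10^14 m² of ocean, Δh = 4.226×10^10 / 3.58×10^14 = 1.18×10^-4 m = 0.118 mm.

≈ 0.118 mm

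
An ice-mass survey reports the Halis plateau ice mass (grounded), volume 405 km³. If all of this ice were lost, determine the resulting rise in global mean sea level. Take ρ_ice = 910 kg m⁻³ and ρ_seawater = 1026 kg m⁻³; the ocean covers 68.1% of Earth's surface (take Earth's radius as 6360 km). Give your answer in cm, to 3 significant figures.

≈ 0.104 cm

Halis: 405 km³ × (910/1026) = 359.2 km³ of water.
Spread over 3.46×10^14 m² of ocean, Δh = 3.592×10^11 / 3.46×10^14 = 1.04×10^-3 m = 0.104 cm.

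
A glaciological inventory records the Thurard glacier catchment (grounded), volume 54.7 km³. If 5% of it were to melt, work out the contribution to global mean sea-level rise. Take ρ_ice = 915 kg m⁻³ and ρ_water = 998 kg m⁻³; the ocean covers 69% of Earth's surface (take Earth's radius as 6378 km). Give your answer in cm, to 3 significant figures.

≈ 7.11×10^-4 cm

Thurard: 0.05 × 54.7 km³ × (915/998) = 2.508 km³ of water.
Spread over 3.53×10^14 m² of ocean, Δh = 2.508×10^9 / 3.53×10^14 = 7.11×10^-6 m = 7.11×10^-4 cm.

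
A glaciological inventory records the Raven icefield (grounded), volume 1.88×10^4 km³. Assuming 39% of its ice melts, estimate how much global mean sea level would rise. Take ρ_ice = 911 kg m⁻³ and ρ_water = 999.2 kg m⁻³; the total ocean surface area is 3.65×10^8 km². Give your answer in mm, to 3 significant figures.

≈ 18.3 mm

Raven: 0.39 × 1.88×10^4 km³ × (911/999.2) = 6685 km³ of water.
Spread over 3.65×10^14 m² of ocean, Δh = 6.685×10^12 / 3.65×10^14 = 0.0183 m = 18.3 mm.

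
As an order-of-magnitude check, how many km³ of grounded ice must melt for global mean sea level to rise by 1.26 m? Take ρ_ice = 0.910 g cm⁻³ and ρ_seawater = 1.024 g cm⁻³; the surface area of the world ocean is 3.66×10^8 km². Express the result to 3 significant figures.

Required water volume = Δh × A = 1.26 m × 3.66×10^14 m² = 4.612×10^14 m³ = 4.612×10^5 km³.
Ice volume = water volume × ρ_w/ρ_ice = 4.612×10^5 × 1024/910 = 5.19×10^5 km³.

≈ 5.19×10^5 km³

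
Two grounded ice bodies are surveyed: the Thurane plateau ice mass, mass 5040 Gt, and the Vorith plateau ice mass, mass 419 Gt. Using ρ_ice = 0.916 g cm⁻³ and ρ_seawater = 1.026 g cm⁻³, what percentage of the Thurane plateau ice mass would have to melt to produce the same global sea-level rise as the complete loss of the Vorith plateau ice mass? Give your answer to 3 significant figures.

≈ 8.31 %

Equal sea-level rise means equal mass of meltwater, i.e. equal mass of ice lost.
Ice mass of Vorith: 4.190×10^14 kg; ice mass of Thurane: 5.040×10^15 kg.
Fraction required = 4.190×10^14 / 5.040×10^15 = 0.0831 → 8.31 %.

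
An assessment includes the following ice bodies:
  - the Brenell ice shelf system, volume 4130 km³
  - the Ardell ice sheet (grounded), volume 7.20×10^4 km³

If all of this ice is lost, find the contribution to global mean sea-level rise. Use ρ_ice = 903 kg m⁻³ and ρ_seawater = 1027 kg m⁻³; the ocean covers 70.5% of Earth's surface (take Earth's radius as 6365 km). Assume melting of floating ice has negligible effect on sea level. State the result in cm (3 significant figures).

≈ 17.6 cm

The Brenell ice shelf system is floating and already displaces its own weight of water, so its melt adds essentially nothing to sea level.
Ardell: 7.20×10^4 km³ × (903/1027) = 6.331×10^4 km³ of water.
Total added water ≈ 6.331×10^13 m³ over 3.59×10^14 m² → Δh = 0.176 m = 17.6 cm.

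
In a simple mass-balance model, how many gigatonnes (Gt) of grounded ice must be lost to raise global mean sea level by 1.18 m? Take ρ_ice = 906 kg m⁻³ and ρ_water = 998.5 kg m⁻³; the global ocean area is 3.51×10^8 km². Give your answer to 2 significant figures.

≈ 4.1×10^5 Gt

Required water volume = Δh × A = 1.18 m × 3.51×10^14 m² = 4.142×10^14 m³.
ρ_w = 998.5 kg m⁻³, so the mass of water = 4.142×10^14 m³ × 998.5 kg m⁻³ = 4.136×10^17 kg = 4.1×10^5 Gt (and the same mass of ice, by conservation).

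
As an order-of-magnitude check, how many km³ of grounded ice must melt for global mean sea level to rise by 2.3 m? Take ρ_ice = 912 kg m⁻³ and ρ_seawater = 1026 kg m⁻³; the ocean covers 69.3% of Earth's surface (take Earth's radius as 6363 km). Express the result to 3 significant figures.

≈ 9.12×10^5 km³

Required water volume = Δh × A = 2.3 m × 3.53×10^14 m² = 8.110×10^14 m³ = 8.110×10^5 km³.
Ice volume = water volume × ρ_w/ρ_ice = 8.110×10^5 × 1026/912 = 9.12×10^5 km³.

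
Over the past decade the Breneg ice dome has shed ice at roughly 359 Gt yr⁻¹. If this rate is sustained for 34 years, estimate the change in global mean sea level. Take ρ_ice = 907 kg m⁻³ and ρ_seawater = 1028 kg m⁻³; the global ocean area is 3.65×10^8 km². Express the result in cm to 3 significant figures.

Total mass lost = 359 Gt/yr × 34 yr = 1.221×10^4 Gt = 1.221×10^16 kg.
ρ_w = 1028 kg m⁻³, so water volume = 1.221×10^16 / 1028 = 1.187×10^13 m³.
Δh = 1.187×10^13 / 3.65×10^14 = 0.0325 m = 3.25 cm.

≈ 3.25 cm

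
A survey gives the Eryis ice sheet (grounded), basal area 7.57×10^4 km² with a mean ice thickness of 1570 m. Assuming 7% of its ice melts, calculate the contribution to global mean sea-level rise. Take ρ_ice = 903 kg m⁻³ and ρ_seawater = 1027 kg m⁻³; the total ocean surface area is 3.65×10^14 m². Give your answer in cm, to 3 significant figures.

≈ 2.00 cm

Eryis: ice volume = 7.57×10^4 km² × 1570 m = 1.188×10^5 km³; 0.07 × 1.188×10^5 × (903/1027) = 7315 km³ of water.
Spread over 3.65×10^14 m² of ocean, Δh = 7.315×10^12 / 3.65×10^14 = 0.0200 m = 2.00 cm.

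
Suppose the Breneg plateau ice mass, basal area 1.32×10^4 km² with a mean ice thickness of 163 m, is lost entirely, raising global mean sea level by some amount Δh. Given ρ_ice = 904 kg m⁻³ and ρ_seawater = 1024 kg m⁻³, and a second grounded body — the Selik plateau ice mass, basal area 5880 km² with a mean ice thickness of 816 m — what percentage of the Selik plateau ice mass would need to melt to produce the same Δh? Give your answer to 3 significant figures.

≈ 44.8 %

Equal sea-level rise means equal mass of meltwater, i.e. equal mass of ice lost.
Ice mass of Breneg: 1.945×10^15 kg; ice mass of Selik: 4.337×10^15 kg.
Fraction required = 1.945×10^15 / 4.337×10^15 = 0.448 → 44.8 %.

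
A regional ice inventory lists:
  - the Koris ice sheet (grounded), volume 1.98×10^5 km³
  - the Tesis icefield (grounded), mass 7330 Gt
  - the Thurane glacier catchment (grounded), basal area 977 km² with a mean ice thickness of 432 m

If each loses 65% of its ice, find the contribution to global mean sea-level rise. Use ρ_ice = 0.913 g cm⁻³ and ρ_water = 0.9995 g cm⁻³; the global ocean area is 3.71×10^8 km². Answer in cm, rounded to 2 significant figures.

≈ 33 cm

Koris: 0.65 × 1.98×10^5 km³ × (913/999.5) = 1.176×10^5 km³ of water.
Tesis: 0.65 × 7330 Gt = 4.764×10^15 kg; dividing by ρ_w = 0.9995 g cm⁻³ = 999.5 kg m⁻³ gives 4.767×10^12 m³ of water.
Thurane: ice volume = 977 km² × 432 m = 422.1 km³; 0.65 × 422.1 × (913/999.5) = 250.6 km³ of water.
Total added water ≈ 1.226×10^14 m³ over 3.71×10^14 m² → Δh = 0.330 m = 33 cm.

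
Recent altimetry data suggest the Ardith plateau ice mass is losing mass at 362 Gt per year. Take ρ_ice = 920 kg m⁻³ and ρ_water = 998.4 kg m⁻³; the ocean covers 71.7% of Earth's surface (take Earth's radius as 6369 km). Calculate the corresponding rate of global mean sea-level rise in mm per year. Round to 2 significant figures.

ρ_w = 998.4 kg m⁻³. Annual water volume added = 362 Gt / ρ_w = 3.620×10^14 kg / 998.4 kg m⁻³ = 3.626×10^11 m³.
Δh per year = 3.626×10^11 / 3.65×10^14 = 9.92×10^-4 m = 0.99 mm.

≈ 0.99 mm/yr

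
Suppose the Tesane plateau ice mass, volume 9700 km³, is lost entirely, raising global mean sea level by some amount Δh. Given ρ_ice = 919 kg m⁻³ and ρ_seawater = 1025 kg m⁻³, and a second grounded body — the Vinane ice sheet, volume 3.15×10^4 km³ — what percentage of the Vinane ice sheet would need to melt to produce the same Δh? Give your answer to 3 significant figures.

≈ 30.8 %

Equal sea-level rise means equal mass of meltwater, i.e. equal mass of ice lost.
Ice mass of Tesane: 8.914×10^15 kg; ice mass of Vinane: 2.895×10^16 kg.
Fraction required = 8.914×10^15 / 2.895×10^16 = 0.308 → 30.8 %.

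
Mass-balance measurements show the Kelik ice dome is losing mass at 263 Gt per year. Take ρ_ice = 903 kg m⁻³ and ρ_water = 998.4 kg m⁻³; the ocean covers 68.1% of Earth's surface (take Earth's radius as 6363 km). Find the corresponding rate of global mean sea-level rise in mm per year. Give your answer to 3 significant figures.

≈ 0.760 mm/yr

ρ_w = 998.4 kg m⁻³. Annual water volume added = 263 Gt / ρ_w = 2.630×10^14 kg / 998.4 kg m⁻³ = 2.634×10^11 m³.
Δh per year = 2.634×10^11 / 3.46×10^14 = 7.60×10^-4 m = 0.760 mm.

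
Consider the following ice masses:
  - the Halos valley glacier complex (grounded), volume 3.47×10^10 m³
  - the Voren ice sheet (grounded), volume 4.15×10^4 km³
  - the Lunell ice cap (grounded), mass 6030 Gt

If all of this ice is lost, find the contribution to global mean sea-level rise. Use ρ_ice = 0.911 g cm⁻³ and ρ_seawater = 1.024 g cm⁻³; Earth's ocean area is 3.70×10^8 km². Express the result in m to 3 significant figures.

Halos: 3.47×10^10 m³ × (911/1024) = 3.087×10^10 m³ of water.
Voren: 4.15×10^4 km³ × (911/1024) = 3.692×10^4 km³ of water.
Lunell: 6030 Gt = 6.030×10^15 kg; dividing by ρ_w = 1.024 g cm⁻³ = 1024 kg m⁻³ gives 5.889×10^12 m³ of water.
Total added water ≈ 4.284×10^13 m³ over 3.70×10^14 m² → Δh = 0.116 m.

≈ 0.116 m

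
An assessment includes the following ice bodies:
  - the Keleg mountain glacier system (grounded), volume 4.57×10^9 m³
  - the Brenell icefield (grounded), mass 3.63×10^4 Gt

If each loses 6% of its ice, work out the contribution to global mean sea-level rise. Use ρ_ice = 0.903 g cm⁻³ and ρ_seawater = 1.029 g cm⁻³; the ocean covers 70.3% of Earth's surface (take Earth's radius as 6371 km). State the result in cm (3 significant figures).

Keleg: 0.06 × 4.57×10^9 m³ × (903/1029) = 2.406×10^8 m³ of water.
Brenell: 0.06 × 3.63×10^4 Gt = 2.178×10^15 kg; dividing by ρ_w = 1.029 g cm⁻³ = 1029 kg m⁻³ gives 2.117×10^12 m³ of water.
Total added water ≈ 2.117×10^12 m³ over 3.59×10^14 m² → Δh = 5.90×10^-3 m = 0.590 cm.

≈ 0.590 cm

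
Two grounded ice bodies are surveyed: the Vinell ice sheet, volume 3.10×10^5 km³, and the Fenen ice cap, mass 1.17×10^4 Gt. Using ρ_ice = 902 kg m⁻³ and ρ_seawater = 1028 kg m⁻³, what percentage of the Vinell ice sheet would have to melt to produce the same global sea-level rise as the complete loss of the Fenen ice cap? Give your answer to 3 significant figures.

Equal sea-level rise means equal mass of meltwater, i.e. equal mass of ice lost.
Ice mass of Fenen: 1.170×10^16 kg; ice mass of Vinell: 2.796×10^17 kg.
Fraction required = 1.170×10^16 / 2.796×10^17 = 0.0418 → 4.18 %.

≈ 4.18 %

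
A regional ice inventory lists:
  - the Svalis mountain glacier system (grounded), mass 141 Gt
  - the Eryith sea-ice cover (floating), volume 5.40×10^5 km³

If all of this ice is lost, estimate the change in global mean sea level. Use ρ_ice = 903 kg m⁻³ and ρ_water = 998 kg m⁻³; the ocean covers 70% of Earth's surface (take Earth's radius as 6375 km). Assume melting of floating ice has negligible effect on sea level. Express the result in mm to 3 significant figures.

Svalis: 141 Gt = 1.410×10^14 kg; dividing by ρ_w = 998 kg m⁻³ gives 1.413×10^11 m³ of water.
The Eryith sea-ice cover is floating and already displaces its own weight of water, so its melt adds essentially nothing to sea level.
Total added water ≈ 1.413×10^11 m³ over 3.57×10^14 m² → Δh = 3.95×10^-4 m = 0.395 mm.

≈ 0.395 mm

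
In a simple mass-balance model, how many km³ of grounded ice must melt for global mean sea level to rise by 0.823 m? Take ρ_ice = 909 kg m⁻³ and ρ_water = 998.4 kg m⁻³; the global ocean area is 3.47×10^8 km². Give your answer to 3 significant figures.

≈ 3.14×10^5 km³

Required water volume = Δh × A = 0.823 m × 3.47×10^14 m² = 2.856×10^14 m³ = 2.856×10^5 km³.
Ice volume = water volume × ρ_w/ρ_ice = 2.856×10^5 × 998.4/909 = 3.14×10^5 km³.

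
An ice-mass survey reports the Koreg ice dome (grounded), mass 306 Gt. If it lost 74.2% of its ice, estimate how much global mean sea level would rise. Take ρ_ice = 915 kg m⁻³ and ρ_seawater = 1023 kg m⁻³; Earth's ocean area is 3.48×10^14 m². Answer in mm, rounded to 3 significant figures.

Koreg: 0.742 × 306 Gt = 2.271×10^14 kg; dividing by ρ_w = 1023 kg m⁻³ gives 2.219×10^11 m³ of water.
Spread over 3.48×10^14 m² of ocean, Δh = 2.219×10^11 / 3.48×10^14 = 6.38×10^-4 m = 0.638 mm.

≈ 0.638 mm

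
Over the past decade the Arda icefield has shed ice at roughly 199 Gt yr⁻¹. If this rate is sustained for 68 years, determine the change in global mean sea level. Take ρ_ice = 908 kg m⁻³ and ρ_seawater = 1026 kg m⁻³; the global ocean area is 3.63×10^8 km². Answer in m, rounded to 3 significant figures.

Total mass lost = 199 Gt/yr × 68 yr = 1.353×10^4 Gt = 1.353×10^16 kg.
ρ_w = 1026 kg m⁻³, so water volume = 1.353×10^16 / 1026 = 1.319×10^13 m³.
Δh = 1.319×10^13 / 3.63×10^14 = 0.0363 m.

≈ 0.0363 m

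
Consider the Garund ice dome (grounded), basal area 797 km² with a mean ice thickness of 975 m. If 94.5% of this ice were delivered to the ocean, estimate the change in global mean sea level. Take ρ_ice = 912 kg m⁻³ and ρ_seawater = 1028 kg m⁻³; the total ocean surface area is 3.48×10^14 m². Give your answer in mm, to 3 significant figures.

≈ 1.87 mm

Garund: ice volume = 797 km² × 975 m = 777.1 km³; 0.945 × 777.1 × (912/1028) = 651.5 km³ of water.
Spread over 3.48×10^14 m² of ocean, Δh = 6.515×10^11 / 3.48×10^14 = 1.87×10^-3 m = 1.87 mm.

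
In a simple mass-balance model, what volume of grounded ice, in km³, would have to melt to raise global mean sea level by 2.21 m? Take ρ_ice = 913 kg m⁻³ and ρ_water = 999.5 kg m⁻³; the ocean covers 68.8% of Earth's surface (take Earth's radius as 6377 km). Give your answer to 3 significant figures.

Required water volume = Δh × A = 2.21 m × 3.52×10^14 m² = 7.770×10^14 m³ = 7.770×10^5 km³.
Ice volume = water volume × ρ_w/ρ_ice = 7.770×10^5 × 999.5/913 = 8.51×10^5 km³.

≈ 8.51×10^5 km³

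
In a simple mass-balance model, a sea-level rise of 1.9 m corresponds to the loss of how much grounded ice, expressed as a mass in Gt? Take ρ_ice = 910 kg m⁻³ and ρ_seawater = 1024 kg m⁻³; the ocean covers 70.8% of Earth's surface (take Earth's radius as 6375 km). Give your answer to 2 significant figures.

Required water volume = Δh × A = 1.9 m × 3.62×10^14 m² = 6.870×10^14 m³.
ρ_w = 1024 kg m⁻³, so the mass of water = 6.870×10^14 m³ × 1024 kg m⁻³ = 7.035×10^17 kg = 7.0×10^5 Gt (and the same mass of ice, by conservation).

≈ 7.0×10^5 Gt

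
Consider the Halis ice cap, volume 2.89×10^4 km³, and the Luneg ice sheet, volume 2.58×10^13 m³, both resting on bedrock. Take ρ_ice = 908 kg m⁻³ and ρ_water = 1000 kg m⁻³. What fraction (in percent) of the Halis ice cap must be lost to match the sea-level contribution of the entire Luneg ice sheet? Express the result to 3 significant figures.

≈ 89.3 %

Equal sea-level rise means equal mass of meltwater, i.e. equal mass of ice lost.
Ice mass of Luneg: 2.343×10^16 kg; ice mass of Halis: 2.624×10^16 kg.
Fraction required = 2.343×10^16 / 2.624×10^16 = 0.893 → 89.3 %.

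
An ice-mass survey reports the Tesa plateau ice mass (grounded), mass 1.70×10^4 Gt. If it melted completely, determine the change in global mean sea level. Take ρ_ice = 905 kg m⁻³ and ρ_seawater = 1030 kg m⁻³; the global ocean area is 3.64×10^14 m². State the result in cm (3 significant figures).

Tesa: 1.70×10^4 Gt = 1.700×10^16 kg; dividing by ρ_w = 1030 kg m⁻³ gives 1.650×10^13 m³ of water.
Spread over 3.64×10^14 m² of ocean, Δh = 1.650×10^13 / 3.64×10^14 = 0.0453 m = 4.53 cm.

≈ 4.53 cm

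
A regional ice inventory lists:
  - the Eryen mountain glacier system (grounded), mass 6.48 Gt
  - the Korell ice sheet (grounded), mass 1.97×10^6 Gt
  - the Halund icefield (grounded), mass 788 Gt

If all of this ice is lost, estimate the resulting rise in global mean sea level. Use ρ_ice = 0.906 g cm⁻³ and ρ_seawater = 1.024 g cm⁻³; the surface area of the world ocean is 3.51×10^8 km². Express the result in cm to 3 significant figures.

Eryen: 6.48 Gt = 6.480×10^12 kg; dividing by ρ_w = 1.024 g cm⁻³ = 1024 kg m⁻³ gives 6.328×10^9 m³ of water.
Korell: 1.97×10^6 Gt = 1.970×10^18 kg; dividing by ρ_w = 1024 kg m⁻³ gives 1.924×10^15 m³ of water.
Halund: 788 Gt = 7.880×10^14 kg; dividing by ρ_w = 1024 kg m⁻³ gives 7.695×10^11 m³ of water.
Total added water ≈ 1.925×10^15 m³ over 3.51×10^14 m² → Δh = 5.48 m = 548 cm.

≈ 548 cm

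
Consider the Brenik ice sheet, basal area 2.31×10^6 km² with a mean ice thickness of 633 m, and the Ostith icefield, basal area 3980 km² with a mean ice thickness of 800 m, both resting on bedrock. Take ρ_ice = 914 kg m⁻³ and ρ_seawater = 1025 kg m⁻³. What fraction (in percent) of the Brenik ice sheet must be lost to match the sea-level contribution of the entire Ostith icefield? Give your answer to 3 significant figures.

≈ 0.218 %

Equal sea-level rise means equal mass of meltwater, i.e. equal mass of ice lost.
Ice mass of Ostith: 2.910×10^15 kg; ice mass of Brenik: 1.336×10^18 kg.
Fraction required = 2.910×10^15 / 1.336×10^18 = 2.18×10^-3 → 0.218 %.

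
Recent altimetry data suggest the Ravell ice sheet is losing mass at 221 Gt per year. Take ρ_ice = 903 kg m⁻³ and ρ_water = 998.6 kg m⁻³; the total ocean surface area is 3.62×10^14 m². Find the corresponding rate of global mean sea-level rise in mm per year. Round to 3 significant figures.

ρ_w = 998.6 kg m⁻³. Annual water volume added = 221 Gt / ρ_w = 2.210×10^14 kg / 998.6 kg m⁻³ = 2.213×10^11 m³.
Δh per year = 2.213×10^11 / 3.62×10^14 = 6.11×10^-4 m = 0.611 mm.

≈ 0.611 mm/yr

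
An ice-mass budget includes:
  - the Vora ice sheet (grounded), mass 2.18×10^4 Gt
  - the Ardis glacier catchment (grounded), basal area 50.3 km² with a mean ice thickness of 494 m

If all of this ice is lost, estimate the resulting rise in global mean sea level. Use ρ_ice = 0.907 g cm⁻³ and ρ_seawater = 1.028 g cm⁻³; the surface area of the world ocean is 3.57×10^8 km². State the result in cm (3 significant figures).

Vora: 2.18×10^4 Gt = 2.180×10^16 kg; dividing by ρ_w = 1.028 g cm⁻³ = 1028 kg m⁻³ gives 2.121×10^13 m³ of water.
Ardis: ice volume = 50.3 km² × 494 m = 24.85 km³; 24.85 × (907/1028) = 21.92 km³ of water.
Total added water ≈ 2.123×10^13 m³ over 3.57×10^14 m² → Δh = 0.0595 m = 5.95 cm.

≈ 5.95 cm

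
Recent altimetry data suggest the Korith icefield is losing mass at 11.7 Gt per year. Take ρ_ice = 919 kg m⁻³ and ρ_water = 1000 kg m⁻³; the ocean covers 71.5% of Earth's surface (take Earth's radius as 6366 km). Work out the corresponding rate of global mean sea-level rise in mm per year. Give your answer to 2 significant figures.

ρ_w = 1000 kg m⁻³. Annual water volume added = 11.7 Gt / ρ_w = 1.170×10^13 kg / 1000 kg m⁻³ = 1.170×10^10 m³.
Δh per year = 1.170×10^10 / 3.64×10^14 = 3.21×10^-5 m = 0.032 mm.

≈ 0.032 mm/yr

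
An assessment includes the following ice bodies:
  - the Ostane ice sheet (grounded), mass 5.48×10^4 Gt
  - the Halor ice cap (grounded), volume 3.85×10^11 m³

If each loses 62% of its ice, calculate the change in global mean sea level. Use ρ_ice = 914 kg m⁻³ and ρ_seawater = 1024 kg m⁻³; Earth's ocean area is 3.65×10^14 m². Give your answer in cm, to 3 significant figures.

≈ 9.15 cm

Ostane: 0.62 × 5.48×10^4 Gt = 3.398×10^16 kg; dividing by ρ_w = 1024 kg m⁻³ gives 3.318×10^13 m³ of water.
Halor: 0.62 × 3.85×10^11 m³ × (914/1024) = 2.131×10^11 m³ of water.
Total added water ≈ 3.339×10^13 m³ over 3.65×10^14 m² → Δh = 0.0915 m = 9.15 cm.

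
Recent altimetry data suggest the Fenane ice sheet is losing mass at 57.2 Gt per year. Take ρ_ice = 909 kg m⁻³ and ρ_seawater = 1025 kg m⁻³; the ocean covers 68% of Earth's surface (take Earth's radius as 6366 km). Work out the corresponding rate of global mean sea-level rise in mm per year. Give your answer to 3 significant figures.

ρ_w = 1025 kg m⁻³. Annual water volume added = 57.2 Gt / ρ_w = 5.720×10^13 kg / 1025 kg m⁻³ = 5.580×10^10 m³.
Δh per year = 5.580×10^10 / 3.46×10^14 = 1.61×10^-4 m = 0.161 mm.

≈ 0.161 mm/yr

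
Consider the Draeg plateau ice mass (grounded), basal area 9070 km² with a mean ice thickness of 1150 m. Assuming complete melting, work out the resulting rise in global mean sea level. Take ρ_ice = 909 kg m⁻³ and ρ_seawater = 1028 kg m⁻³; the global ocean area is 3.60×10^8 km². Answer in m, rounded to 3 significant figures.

≈ 0.0256 m

Draeg: ice volume = 9070 km² × 1150 m = 1.043×10^4 km³; 1.043×10^4 × (909/1028) = 9223 km³ of water.
Spread over 3.60×10^14 m² of ocean, Δh = 9.223×10^12 / 3.60×10^14 = 0.0256 m.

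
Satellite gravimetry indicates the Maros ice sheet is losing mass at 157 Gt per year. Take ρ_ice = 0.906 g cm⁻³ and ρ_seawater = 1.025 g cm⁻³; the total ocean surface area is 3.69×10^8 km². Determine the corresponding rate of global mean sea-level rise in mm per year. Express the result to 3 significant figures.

≈ 0.415 mm/yr

ρ_w = 1.025 g cm⁻³ = 1025 kg m⁻³. Annual water volume added = 157 Gt / ρ_w = 1.570×10^14 kg / 1025 kg m⁻³ = 1.532×10^11 m³.
Δh per year = 1.532×10^11 / 3.69×10^14 = 4.15×10^-4 m = 0.415 mm.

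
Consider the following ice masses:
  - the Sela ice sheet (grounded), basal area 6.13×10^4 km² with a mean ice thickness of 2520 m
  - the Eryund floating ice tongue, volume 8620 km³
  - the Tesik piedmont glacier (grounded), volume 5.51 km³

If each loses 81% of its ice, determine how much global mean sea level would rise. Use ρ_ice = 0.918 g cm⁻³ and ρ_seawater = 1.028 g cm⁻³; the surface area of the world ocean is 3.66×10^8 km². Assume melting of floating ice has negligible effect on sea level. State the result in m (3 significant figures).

≈ 0.305 m

Sela: ice volume = 6.13×10^4 km² × 2520 m = 1.545×10^5 km³; 0.81 × 1.545×10^5 × (918/1028) = 1.117×10^5 km³ of water.
The Eryund floating ice tongue is floating and already displaces its own weight of water, so its melt adds essentially nothing to sea level.
Tesik: 0.81 × 5.51 km³ × (918/1028) = 3.986 km³ of water.
Total added water ≈ 1.117×10^14 m³ over 3.66×10^14 m² → Δh = 0.305 m.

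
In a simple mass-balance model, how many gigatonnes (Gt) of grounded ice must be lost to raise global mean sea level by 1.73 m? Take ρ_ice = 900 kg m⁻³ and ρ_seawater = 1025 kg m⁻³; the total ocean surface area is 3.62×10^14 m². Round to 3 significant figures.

Required water volume = Δh × A = 1.73 m × 3.62×10^14 m² = 6.263×10^14 m³.
ρ_w = 1025 kg m⁻³, so the mass of water = 6.263×10^14 m³ × 1025 kg m⁻³ = 6.419×10^17 kg = 6.42×10^5 Gt (and the same mass of ice, by conservation).

≈ 6.42×10^5 Gt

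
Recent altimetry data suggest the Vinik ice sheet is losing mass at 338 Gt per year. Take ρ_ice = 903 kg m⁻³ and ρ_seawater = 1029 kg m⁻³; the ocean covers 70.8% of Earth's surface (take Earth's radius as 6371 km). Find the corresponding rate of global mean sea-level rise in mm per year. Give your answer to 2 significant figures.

≈ 0.91 mm/yr

ρ_w = 1029 kg m⁻³. Annual water volume added = 338 Gt / ρ_w = 3.380×10^14 kg / 1029 kg m⁻³ = 3.285×10^11 m³.
Δh per year = 3.285×10^11 / 3.61×10^14 = 9.10×10^-4 m = 0.91 mm.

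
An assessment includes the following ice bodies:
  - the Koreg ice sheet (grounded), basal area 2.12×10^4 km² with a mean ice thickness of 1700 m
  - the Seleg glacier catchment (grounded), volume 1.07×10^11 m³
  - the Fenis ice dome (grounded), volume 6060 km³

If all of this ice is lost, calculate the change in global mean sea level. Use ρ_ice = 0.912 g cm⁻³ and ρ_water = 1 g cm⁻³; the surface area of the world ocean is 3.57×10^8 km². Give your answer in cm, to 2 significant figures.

Koreg: ice volume = 2.12×10^4 km² × 1700 m = 3.604×10^4 km³; 3.604×10^4 × (912/1000) = 3.287×10^4 km³ of water.
Seleg: 1.07×10^11 m³ × (912/1000) = 9.758×10^10 m³ of water.
Fenis: 6060 km³ × (912/1000) = 5527 km³ of water.
Total added water ≈ 3.849×10^13 m³ over 3.57×10^14 m² → Δh = 0.108 m = 11 cm.

≈ 11 cm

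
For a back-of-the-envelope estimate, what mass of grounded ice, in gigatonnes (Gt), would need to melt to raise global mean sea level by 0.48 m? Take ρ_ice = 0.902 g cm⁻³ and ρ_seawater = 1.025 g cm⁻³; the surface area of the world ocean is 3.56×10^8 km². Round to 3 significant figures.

Required water volume = Δh × A = 0.48 m × 3.56×10^14 m² = 1.709×10^14 m³.
ρ_w = 1.025 g cm⁻³ = 1025 kg m⁻³, so the mass of water = 1.709×10^14 m³ × 1025 kg m⁻³ = 1.752×10^17 kg = 1.75×10^5 Gt (and the same mass of ice, by conservation).

≈ 1.75×10^5 Gt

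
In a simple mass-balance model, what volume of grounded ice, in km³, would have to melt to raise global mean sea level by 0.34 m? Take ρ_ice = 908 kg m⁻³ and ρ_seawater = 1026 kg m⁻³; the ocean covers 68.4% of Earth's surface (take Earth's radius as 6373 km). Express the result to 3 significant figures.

Required water volume = Δh × A = 0.34 m × 3.49×10^14 m² = 1.187×10^14 m³ = 1.187×10^5 km³.
Ice volume = water volume × ρ_w/ρ_ice = 1.187×10^5 × 1026/908 = 1.34×10^5 km³.

≈ 1.34×10^5 km³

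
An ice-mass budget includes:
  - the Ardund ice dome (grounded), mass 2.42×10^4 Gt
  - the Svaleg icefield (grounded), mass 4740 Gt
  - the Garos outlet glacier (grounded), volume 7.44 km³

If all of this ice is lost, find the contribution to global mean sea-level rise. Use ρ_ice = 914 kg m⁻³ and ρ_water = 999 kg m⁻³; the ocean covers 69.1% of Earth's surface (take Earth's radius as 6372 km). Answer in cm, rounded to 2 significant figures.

≈ 8.2 cm

Ardund: 2.42×10^4 Gt = 2.420×10^16 kg; dividing by ρ_w = 999 kg m⁻³ gives 2.422×10^13 m³ of water.
Svaleg: 4740 Gt = 4.740×10^15 kg; dividing by ρ_w = 999 kg m⁻³ gives 4.745×10^12 m³ of water.
Garos: 7.44 km³ × (914/999) = 6.807 km³ of water.
Total added water ≈ 2.898×10^13 m³ over 3.53×10^14 m² → Δh = 0.0822 m = 8.2 cm.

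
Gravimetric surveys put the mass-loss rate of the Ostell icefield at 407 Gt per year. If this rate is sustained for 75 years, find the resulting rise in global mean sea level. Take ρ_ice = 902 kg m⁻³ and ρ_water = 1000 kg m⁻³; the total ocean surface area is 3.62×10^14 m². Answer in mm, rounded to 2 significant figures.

≈ 84 mm

Total mass lost = 407 Gt/yr × 75 yr = 3.052×10^4 Gt = 3.052×10^16 kg.
ρ_w = 1000 kg m⁻³, so water volume = 3.052×10^16 / 1000 = 3.052×10^13 m³.
Δh = 3.052×10^13 / 3.62×10^14 = 0.0843 m = 84 mm.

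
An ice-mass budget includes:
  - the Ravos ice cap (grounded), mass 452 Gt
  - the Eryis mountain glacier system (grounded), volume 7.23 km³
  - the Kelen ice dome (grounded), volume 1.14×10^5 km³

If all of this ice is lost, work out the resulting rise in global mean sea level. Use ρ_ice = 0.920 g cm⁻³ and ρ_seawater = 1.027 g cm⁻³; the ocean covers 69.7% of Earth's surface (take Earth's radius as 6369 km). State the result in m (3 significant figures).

Ravos: 452 Gt = 4.520×10^14 kg; dividing by ρ_w = 1.027 g cm⁻³ = 1027 kg m⁻³ gives 4.401×10^11 m³ of water.
Eryis: 7.23 km³ × (920/1027) = 6.477 km³ of water.
Kelen: 1.14×10^5 km³ × (920/1027) = 1.021×10^5 km³ of water.
Total added water ≈ 1.026×10^14 m³ over 3.55×10^14 m² → Δh = 0.289 m.

≈ 0.289 m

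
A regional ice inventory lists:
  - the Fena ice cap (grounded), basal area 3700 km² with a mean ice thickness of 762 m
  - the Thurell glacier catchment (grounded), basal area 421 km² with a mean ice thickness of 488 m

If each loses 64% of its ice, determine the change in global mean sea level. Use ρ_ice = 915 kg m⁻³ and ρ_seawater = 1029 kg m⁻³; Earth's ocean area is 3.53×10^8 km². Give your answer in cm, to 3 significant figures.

≈ 0.488 cm

Fena: ice volume = 3700 km² × 762 m = 2819 km³; 0.64 × 2819 × (915/1029) = 1605 km³ of water.
Thurell: ice volume = 421 km² × 488 m = 205.4 km³; 0.64 × 205.4 × (915/1029) = 116.9 km³ of water.
Total added water ≈ 1.721×10^12 m³ over 3.53×10^14 m² → Δh = 4.88×10^-3 m = 0.488 cm.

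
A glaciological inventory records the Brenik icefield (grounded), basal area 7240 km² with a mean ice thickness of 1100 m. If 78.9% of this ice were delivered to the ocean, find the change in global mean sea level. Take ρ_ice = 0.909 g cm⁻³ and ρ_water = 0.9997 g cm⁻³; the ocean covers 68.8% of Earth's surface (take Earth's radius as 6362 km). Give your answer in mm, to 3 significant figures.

≈ 16.3 mm

Brenik: ice volume = 7240 km² × 1100 m = 7964 km³; 0.789 × 7964 × (909/999.7) = 5714 km³ of water.
Spread over 3.50×10^14 m² of ocean, Δh = 5.714×10^12 / 3.50×10^14 = 0.0163 m = 16.3 mm.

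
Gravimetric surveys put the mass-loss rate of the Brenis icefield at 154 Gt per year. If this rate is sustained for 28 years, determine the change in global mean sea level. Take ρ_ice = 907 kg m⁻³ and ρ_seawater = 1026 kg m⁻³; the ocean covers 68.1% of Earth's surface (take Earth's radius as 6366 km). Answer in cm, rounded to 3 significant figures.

Total mass lost = 154 Gt/yr × 28 yr = 4312 Gt = 4.312×10^15 kg.
ρ_w = 1026 kg m⁻³, so water volume = 4.312×10^15 / 1026 = 4.203×10^12 m³.
Δh = 4.203×10^12 / 3.47×10^14 = 0.0121 m = 1.21 cm.

≈ 1.21 cm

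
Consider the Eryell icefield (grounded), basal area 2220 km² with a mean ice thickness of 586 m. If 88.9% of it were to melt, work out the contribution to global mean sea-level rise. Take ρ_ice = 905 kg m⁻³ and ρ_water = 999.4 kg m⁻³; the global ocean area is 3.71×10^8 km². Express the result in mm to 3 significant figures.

Eryell: ice volume = 2220 km² × 586 m = 1301 km³; 0.889 × 1301 × (905/999.4) = 1047 km³ of water.
Spread over 3.71×10^14 m² of ocean, Δh = 1.047×10^12 / 3.71×10^14 = 2.82×10^-3 m = 2.82 mm.

≈ 2.82 mm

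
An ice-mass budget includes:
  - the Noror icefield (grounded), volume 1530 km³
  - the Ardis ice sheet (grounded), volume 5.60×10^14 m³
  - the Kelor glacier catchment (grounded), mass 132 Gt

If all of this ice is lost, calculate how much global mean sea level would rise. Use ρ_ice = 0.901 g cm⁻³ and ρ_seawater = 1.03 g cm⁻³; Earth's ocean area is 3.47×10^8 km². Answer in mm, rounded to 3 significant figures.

Noror: 1530 km³ × (901/1030) = 1338 km³ of water.
Ardis: 5.60×10^14 m³ × (901/1030) = 4.899×10^14 m³ of water.
Kelor: 132 Gt = 1.320×10^14 kg; dividing by ρ_w = 1.03 g cm⁻³ = 1030 kg m⁻³ gives 1.282×10^11 m³ of water.
Total added water ≈ 4.913×10^14 m³ over 3.47×10^14 m² → Δh = 1.42 m = 1420 mm.

≈ 1420 mm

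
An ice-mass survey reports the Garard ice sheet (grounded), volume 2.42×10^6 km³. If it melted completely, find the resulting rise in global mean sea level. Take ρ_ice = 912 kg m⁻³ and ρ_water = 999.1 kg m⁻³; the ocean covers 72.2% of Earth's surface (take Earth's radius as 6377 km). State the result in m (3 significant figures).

≈ 5.99 m

Garard: 2.42×10^6 km³ × (912/999.1) = 2.209×10^6 km³ of water.
Spread over 3.69×10^14 m² of ocean, Δh = 2.209×10^15 / 3.69×10^14 = 5.99 m.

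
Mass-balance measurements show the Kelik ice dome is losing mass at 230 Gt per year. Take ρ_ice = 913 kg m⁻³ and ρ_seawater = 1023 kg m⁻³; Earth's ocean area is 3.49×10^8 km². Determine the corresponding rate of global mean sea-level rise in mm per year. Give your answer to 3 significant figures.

≈ 0.644 mm/yr

ρ_w = 1023 kg m⁻³. Annual water volume added = 230 Gt / ρ_w = 2.300×10^14 kg / 1023 kg m⁻³ = 2.248×10^11 m³.
Δh per year = 2.248×10^11 / 3.49×10^14 = 6.44×10^-4 m = 0.644 mm.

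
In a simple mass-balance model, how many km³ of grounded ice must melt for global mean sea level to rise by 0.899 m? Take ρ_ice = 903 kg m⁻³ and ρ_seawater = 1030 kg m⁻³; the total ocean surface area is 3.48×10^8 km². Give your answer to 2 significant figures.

Required water volume = Δh × A = 0.899 m × 3.48×10^14 m² = 3.129×10^14 m³ = 3.129×10^5 km³.
Ice volume = water volume × ρ_w/ρ_ice = 3.129×10^5 × 1030/903 = 3.6×10^5 km³.

≈ 3.6×10^5 km³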